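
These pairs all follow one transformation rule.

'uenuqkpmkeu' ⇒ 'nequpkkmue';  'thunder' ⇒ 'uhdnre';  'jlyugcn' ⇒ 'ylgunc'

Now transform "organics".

The pattern: delete the first character, then swap each adjacent pair of characters (1↔2, 3↔4, ...).
On "organics": the first step gives "rganics", and the second then gives "grnacis".

grnacis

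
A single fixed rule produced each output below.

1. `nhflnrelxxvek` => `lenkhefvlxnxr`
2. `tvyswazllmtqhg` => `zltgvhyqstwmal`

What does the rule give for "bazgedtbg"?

Each output is the input with this applied: take characters alternately from the front and the back (1st, last, 2nd, 2nd-last, ...), then move the last 2 characters to the front (rotate right by 2).
On "bazgedtbg": the first step gives "bgabztgde", and the second then gives "debgabztg".

debgabztg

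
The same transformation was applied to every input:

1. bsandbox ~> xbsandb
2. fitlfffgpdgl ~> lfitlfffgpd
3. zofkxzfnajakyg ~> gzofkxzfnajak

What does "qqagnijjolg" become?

The transformation: move the last 2 characters to the front (rotate right by 2), then delete the first character.
For "qqagnijjolg" the result is "gqqagnijjo".
(Check on "bsandbox": → "oxbsandb" → "xbsandb" ✓)

gqqagnijjo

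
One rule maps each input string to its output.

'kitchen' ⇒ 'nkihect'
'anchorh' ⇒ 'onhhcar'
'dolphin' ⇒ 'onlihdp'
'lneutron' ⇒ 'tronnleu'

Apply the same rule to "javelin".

Looking at the pairs, the operation is to sort the characters into reverse alphabetical order, then move the first character to the end.
Working it through for "javelin": intermediate "vnljiea", final "nljieav".

nljieav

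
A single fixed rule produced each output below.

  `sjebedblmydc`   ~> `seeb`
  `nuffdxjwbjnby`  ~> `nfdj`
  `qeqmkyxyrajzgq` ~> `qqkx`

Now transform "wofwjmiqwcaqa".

Rule — keep every other character starting from the first (positions 1st, 3rd, 5th, ...), then keep only the first 4 characters.
Applying that to "wofwjmiqwcaqa" gives "wfji".

wfji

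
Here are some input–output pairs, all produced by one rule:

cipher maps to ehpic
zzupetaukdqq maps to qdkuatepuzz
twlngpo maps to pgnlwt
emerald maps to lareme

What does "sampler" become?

Each output is the input with this applied: delete the last character, then reverse the string.
For "sampler", step one produces "sample"; step two turns that into "elpmas".

elpmas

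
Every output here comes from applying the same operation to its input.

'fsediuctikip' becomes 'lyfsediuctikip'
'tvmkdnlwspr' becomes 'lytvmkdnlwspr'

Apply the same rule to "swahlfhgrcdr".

The rule is to prepend "ly".
So "swahlfhgrcdr" becomes "lyswahlfhgrcdr".

lyswahlfhgrcdr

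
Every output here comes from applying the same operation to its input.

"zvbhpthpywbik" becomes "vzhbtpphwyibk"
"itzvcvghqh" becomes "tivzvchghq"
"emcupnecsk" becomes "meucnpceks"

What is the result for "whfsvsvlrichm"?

The rule is to swap each adjacent pair of characters (1↔2, 3↔4, ...).
"whfsvsvlrichm" → "hwsfsvlvirhcm".

hwsfsvlvirhcm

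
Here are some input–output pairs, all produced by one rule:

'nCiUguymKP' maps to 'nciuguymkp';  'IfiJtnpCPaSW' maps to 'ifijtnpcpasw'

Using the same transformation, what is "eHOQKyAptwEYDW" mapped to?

ehoqkyaptweydw

The pattern: convert every letter to lowercase.
On "eHOQKyAptwEYDW" that produces "ehoqkyaptweydw".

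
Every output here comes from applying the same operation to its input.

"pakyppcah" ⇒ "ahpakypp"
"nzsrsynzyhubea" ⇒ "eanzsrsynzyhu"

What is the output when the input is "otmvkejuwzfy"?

fyotmvkejuw

The rule is to move the last 2 characters to the front (rotate right by 2), then delete the last character.
"otmvkejuwzfy" → "fyotmvkejuwz" → "fyotmvkejuw".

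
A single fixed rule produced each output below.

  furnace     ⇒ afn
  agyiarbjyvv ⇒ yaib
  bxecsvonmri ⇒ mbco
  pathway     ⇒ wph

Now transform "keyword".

What's happening: move the last 3 characters to the front (rotate right by 3), then keep one character in every 3, starting at position 1 (positions 1st, 4th, 7th, ...).
Doing the same to "keyword": "okw".

okw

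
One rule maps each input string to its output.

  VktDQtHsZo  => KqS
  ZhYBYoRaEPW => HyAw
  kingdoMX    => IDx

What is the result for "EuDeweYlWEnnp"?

UWLN

The transformation: flip the case of every letter, then keep one character in every 3, starting at position 2 (positions 2nd, 5th, 8th, ...).
Starting from "EuDeweYlWEnnp": after the first operation, "eUdEWEyLweNNP"; after the second, "UWLN".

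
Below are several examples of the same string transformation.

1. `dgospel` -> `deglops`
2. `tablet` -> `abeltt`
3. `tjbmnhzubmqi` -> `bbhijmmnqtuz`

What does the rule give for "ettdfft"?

deffttt

The pattern: sort the characters into alphabetical order.
On "ettdfft" that produces "deffttt".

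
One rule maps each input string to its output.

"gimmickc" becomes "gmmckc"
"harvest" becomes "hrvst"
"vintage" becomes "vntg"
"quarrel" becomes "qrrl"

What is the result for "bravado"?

brvd

The transformation: remove every vowel.
Doing the same to "bravado": "brvd".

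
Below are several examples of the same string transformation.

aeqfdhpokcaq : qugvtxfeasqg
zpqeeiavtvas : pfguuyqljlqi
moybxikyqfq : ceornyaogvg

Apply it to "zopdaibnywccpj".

The pattern: shift every letter 10 places backward in the alphabet (wrapping around).
For "zopdaibnywccpj" the result is "peftqyrdomssfz".

peftqyrdomssfz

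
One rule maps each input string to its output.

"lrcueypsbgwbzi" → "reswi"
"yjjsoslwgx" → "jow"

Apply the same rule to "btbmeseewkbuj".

The rule is to keep one character in every 3, starting at position 2 (positions 2nd, 5th, 8th, ...).
"btbmeseewkbuj" → "teeb".

teeb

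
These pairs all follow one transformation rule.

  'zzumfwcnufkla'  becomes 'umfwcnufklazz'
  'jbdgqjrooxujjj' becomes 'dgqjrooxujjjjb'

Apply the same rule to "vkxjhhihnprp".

xjhhihnprpvk

The rule is to move the first 2 characters to the end (rotate left by 2).
So "vkxjhhihnprp" becomes "xjhhihnprpvk".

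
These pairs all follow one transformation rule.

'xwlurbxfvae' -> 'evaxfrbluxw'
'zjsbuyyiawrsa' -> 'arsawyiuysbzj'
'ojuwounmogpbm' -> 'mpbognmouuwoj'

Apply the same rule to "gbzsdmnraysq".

Rule — swap each adjacent pair of characters (1↔2, 3↔4, ...), then reverse the string.
Working it through for "gbzsdmnraysq": intermediate "bgszmdrnyaqs", final "sqaynrdmzsgb".

sqaynrdmzsgb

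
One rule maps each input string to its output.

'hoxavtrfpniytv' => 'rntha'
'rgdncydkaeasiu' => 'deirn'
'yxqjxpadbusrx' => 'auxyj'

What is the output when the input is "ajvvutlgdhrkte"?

lhtav

Looking at the pairs, the operation is to keep one character in every 3, starting at position 1 (positions 1st, 4th, 7th, ...), then move the last 3 characters to the front (rotate right by 3).
"ajvvutlgdhrkte" → "avlht" → "lhtav".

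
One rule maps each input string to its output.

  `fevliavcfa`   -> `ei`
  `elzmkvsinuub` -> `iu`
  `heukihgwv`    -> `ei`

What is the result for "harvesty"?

The transformation: keep one character in every 3, starting at position 2 (positions 2nd, 5th, 8th, ...), then keep only the vowels.
Applying both steps to "harvesty": "aey", then "ae".

ae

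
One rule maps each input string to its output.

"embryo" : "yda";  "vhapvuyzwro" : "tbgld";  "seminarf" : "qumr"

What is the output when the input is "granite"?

dzf

The transformation: shift every letter 12 places forward in the alphabet (wrapping around), then keep every other character starting from the second (positions 2nd, 4th, 6th, ...).
Applying both steps to "granite": "sdmzufq", then "dzf".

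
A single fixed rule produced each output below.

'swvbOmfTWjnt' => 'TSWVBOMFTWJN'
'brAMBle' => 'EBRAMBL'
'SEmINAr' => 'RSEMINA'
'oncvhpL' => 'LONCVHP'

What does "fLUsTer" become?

What's happening: move the last character to the front, then convert every letter to uppercase.
"fLUsTer" → "rfLUsTe" → "RFLUSTE".

RFLUSTE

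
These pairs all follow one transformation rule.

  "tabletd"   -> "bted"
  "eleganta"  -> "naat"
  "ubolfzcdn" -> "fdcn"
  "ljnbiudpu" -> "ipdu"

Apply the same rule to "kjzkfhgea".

fega

Looking at the pairs, the operation is to swap each adjacent pair of characters (1↔2, 3↔4, ...), then keep only the last 4 characters.
On "kjzkfhgea": the first step gives "jkkzhfega", and the second then gives "fega".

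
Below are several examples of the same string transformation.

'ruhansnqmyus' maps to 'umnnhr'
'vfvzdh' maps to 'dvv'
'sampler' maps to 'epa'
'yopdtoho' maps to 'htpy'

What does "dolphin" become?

Rule — reverse the string, then keep every other character starting from the second (positions 2nd, 4th, 6th, ...).
For "dolphin", step one produces "nihplod"; step two turns that into "ipo".
(Check on "yopdtoho": → "ohotdpoy" → "htpy" ✓)

ipo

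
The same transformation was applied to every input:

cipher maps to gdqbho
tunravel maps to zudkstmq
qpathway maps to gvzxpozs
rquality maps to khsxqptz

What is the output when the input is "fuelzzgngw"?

yfmfvetdky

What's happening: shift every letter 1 place backward in the alphabet (wrapping around), then swap the front and back halves of the string.
Doing the same to "fuelzzgngw": "yfmfvetdky".
(Check on "cipher": → "bhogdq" → "gdqbho" ✓)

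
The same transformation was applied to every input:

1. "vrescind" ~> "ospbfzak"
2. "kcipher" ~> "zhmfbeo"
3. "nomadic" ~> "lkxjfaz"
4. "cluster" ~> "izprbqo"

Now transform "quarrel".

In each case the input is transformed by: swap each adjacent pair of characters (1↔2, 3↔4, ...), then shift every letter 3 places backward in the alphabet (wrapping around).
On "quarrel": the first step gives "uqraerl", and the second then gives "rnoxboi".

rnoxboi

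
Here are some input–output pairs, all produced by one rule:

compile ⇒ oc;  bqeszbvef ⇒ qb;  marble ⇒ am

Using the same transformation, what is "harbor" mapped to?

ah

The transformation: swap each adjacent pair of characters (1↔2, 3↔4, ...), then keep only the first 2 characters.
"harbor" → "ahbrro" → "ah".
(Check on "marble": → "ambrel" → "am" ✓)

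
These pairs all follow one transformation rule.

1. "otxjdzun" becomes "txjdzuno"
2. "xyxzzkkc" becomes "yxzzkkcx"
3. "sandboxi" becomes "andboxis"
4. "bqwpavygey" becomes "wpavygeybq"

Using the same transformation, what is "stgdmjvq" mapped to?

Looking at the pairs, the operation is to swap the front and back halves of the string, then move the last 3 characters to the front (rotate right by 3).
Working it through for "stgdmjvq": intermediate "mjvqstgd", final "tgdmjvqs".
(Check on "sandboxi": → "boxisand" → "andboxis" ✓)

tgdmjvqs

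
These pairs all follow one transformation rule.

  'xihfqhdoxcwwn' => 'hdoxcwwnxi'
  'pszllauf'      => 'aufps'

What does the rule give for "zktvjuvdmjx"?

The pattern: move the first 2 characters to the end (rotate left by 2), then delete the first 3 characters.
Working it through for "zktvjuvdmjx": intermediate "tvjuvdmjxzk", final "uvdmjxzk".

uvdmjxzk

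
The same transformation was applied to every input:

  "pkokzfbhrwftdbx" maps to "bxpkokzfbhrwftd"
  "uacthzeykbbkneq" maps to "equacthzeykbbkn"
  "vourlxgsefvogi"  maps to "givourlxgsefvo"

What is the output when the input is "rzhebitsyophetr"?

trrzhebitsyophe

Each output is the input with this applied: move the last 2 characters to the front (rotate right by 2).
So "rzhebitsyophetr" becomes "trrzhebitsyophe".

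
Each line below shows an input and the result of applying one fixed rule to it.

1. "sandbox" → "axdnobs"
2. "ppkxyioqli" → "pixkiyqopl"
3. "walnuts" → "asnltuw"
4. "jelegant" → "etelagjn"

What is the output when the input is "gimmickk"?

The rule is to swap the first and last characters, then swap each adjacent pair of characters (1↔2, 3↔4, ...).
Starting from "gimmickk": after the first operation, "kimmickg"; after the second, "ikmmcigk".

ikmmcigk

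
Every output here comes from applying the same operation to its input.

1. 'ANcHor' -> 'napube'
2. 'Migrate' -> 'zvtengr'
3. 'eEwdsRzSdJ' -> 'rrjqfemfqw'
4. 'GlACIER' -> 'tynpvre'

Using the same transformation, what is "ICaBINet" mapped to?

vpnovarg

The transformation: shift every letter 13 places forward in the alphabet (wrapping around) — i.e. ROT13, then convert every letter to lowercase.
For "ICaBINet", step one produces "VPnOVArg"; step two turns that into "vpnovarg".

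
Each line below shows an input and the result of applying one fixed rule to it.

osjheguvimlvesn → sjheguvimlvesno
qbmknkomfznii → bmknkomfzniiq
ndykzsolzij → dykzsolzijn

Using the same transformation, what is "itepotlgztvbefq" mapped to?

tepotlgztvbefqi

The rule is to move the first character to the end.
So "itepotlgztvbefq" becomes "tepotlgztvbefqi".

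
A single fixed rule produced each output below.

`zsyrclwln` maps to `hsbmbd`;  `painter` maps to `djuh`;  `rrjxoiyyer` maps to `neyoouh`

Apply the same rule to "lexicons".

ysedi

Each output is the input with this applied: shift every letter 10 places backward in the alphabet (wrapping around), then delete the first 3 characters.
"lexicons" → "ysedi".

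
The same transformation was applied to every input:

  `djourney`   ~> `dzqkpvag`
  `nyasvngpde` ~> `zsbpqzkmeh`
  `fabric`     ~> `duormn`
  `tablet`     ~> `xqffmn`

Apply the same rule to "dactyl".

What's happening: shift every letter 12 places forward in the alphabet (wrapping around), then swap the front and back halves of the string.
Applying both steps to "dactyl": "pmofkx", then "fkxpmo".
(Check on "djourney": → "pvagdzqk" → "dzqkpvag" ✓)

fkxpmo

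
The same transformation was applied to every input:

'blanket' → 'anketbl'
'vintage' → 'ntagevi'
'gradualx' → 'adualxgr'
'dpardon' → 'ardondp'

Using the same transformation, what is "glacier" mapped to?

aciergl

Each output is the input with this applied: move the first 2 characters to the end (rotate left by 2).
On "glacier" that produces "aciergl".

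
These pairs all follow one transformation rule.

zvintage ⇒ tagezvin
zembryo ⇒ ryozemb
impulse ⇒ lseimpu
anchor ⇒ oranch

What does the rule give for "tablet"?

ettabl

What's happening: move the first character to the end, then move the first 3 characters to the end (rotate left by 3).
Starting from "tablet": after the first operation, "ablett"; after the second, "ettabl".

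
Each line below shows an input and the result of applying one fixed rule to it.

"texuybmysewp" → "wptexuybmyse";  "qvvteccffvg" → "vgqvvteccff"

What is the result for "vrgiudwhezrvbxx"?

xxvrgiudwhezrvb

Looking at the pairs, the operation is to move the last 2 characters to the front (rotate right by 2).
"vrgiudwhezrvbxx" → "xxvrgiudwhezrvb".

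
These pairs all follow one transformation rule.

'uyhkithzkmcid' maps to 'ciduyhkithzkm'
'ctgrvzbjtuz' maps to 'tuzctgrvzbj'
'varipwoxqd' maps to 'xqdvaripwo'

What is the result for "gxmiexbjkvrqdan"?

dangxmiexbjkvrq

What's happening: move the last 3 characters to the front (rotate right by 3).
Applying that to "gxmiexbjkvrqdan" gives "dangxmiexbjkvrq".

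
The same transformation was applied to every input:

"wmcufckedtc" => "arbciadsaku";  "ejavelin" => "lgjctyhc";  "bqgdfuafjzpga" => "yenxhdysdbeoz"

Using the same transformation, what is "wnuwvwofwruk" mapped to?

What's happening: reverse the string, then shift every letter 2 places backward in the alphabet (wrapping around).
"wnuwvwofwruk" → "kurwfowvwunw" → "ispudmutuslu".

ispudmutuslu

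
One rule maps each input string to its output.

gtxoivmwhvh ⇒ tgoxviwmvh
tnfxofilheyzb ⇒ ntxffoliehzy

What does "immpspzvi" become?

Each output is the input with this applied: delete the last character, then swap each adjacent pair of characters (1↔2, 3↔4, ...).
"immpspzvi" → "immpspzv" → "mipmpsvz".

mipmpsvz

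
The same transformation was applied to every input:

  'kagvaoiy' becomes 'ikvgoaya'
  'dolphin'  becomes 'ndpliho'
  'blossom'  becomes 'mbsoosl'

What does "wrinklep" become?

The pattern: swap each adjacent pair of characters (1↔2, 3↔4, ...), then swap the first and last characters.
Starting from "wrinklep": after the first operation, "rwnilkpe"; after the second, "ewnilkpr".

ewnilkpr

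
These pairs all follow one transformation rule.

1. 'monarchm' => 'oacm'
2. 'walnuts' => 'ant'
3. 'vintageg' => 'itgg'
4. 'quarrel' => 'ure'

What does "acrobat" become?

coa

Each output is the input with this applied: keep every other character starting from the second (positions 2nd, 4th, 6th, ...).
For "acrobat" the result is "coa".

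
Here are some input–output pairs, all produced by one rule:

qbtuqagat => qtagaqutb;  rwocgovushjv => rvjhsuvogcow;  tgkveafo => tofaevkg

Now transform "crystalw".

In each case the input is transformed by: reverse the string, then move the last character to the front.
Starting from "crystalw": after the first operation, "wlatsyrc"; after the second, "cwlatsyr".

cwlatsyr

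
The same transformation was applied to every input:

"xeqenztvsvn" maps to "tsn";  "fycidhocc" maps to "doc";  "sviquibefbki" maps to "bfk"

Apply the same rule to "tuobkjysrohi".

The pattern: keep every other character starting from the first (positions 1st, 3rd, 5th, ...), then keep only the last 3 characters.
For "tuobkjysrohi", step one produces "tokyrh"; step two turns that into "yrh".

yrh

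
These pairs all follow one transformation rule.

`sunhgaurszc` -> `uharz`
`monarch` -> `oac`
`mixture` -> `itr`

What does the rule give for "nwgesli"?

Looking at the pairs, the operation is to keep every other character starting from the second (positions 2nd, 4th, 6th, ...).
Doing the same to "nwgesli": "wel".

wel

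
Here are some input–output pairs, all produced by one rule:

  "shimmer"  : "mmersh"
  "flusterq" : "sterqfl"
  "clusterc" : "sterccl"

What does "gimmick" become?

Looking at the pairs, the operation is to move the first 3 characters to the end (rotate left by 3), then delete the last character.
"gimmick" → "mickgim" → "mickgi".

mickgi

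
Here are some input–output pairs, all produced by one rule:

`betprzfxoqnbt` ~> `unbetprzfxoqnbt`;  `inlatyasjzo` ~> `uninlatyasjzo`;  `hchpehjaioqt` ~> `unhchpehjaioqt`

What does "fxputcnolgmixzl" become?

unfxputcnolgmixzl

In each case the input is transformed by: prepend "un".
So "fxputcnolgmixzl" becomes "unfxputcnolgmixzl".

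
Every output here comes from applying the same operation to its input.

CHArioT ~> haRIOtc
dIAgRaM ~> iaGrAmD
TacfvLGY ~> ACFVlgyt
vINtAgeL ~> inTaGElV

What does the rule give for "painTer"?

AINtERP

In each case the input is transformed by: flip the case of every letter, then move the first character to the end.
Starting from "painTer": after the first operation, "PAINtER"; after the second, "AINtERP".
(Check on "CHArioT": → "chaRIOt" → "haRIOtc" ✓)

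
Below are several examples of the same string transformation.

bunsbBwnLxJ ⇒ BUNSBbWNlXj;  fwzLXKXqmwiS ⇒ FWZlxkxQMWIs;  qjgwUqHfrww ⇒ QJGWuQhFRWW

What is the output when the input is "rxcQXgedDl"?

Looking at the pairs, the operation is to flip the case of every letter.
"rxcQXgedDl" → "RXCqxGEDdL".

RXCqxGEDdL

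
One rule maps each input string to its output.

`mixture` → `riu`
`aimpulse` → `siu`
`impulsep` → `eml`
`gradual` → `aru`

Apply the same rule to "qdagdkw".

Rule — move the last 2 characters to the front (rotate right by 2), then keep one character in every 3, starting at position 1 (positions 1st, 4th, 7th, ...).
On "qdagdkw" that produces "kdd".

kdd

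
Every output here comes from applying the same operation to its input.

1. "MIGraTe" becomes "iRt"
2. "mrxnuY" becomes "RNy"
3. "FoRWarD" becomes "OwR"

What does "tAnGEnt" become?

The pattern: keep every other character starting from the second (positions 2nd, 4th, 6th, ...), then flip the case of every letter.
Applying both steps to "tAnGEnt": "AGn", then "agN".

agN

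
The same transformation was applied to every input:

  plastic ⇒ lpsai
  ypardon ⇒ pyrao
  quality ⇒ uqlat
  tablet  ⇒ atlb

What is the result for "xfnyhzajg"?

fxynzhj

The pattern: swap each adjacent pair of characters (1↔2, 3↔4, ...), then delete the last 2 characters.
For "xfnyhzajg", step one produces "fxynzhjag"; step two turns that into "fxynzhj".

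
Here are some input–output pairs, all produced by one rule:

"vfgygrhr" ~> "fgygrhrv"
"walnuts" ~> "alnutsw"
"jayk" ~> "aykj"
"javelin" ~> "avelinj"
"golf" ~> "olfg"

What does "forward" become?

orwardf

Looking at the pairs, the operation is to move the first character to the end.
On "forward" that produces "orwardf".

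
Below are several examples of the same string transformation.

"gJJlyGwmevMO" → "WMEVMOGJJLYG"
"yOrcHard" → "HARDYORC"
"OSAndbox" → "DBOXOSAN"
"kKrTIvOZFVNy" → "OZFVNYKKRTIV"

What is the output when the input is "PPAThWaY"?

HWAYPPAT

What's happening: swap the front and back halves of the string, then convert every letter to uppercase.
Applying both steps to "PPAThWaY": "hWaYPPAT", then "HWAYPPAT".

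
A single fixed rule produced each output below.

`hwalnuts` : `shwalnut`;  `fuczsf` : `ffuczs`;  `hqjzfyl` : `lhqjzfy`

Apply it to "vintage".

The transformation: move the last character to the front.
On "vintage" that produces "evintag".

evintag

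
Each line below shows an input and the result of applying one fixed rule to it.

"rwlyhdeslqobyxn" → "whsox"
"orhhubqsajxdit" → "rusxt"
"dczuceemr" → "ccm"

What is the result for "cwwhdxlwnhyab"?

The pattern: keep one character in every 3, starting at position 2 (positions 2nd, 5th, 8th, ...).
So "cwwhdxlwnhyab" becomes "wdwy".

wdwy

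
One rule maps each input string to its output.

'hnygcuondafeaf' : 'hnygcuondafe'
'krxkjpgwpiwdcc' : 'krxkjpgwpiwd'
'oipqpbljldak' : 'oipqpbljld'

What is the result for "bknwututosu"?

Each output is the input with this applied: delete the last 2 characters.
"bknwututosu" → "bknwututo".

bknwututo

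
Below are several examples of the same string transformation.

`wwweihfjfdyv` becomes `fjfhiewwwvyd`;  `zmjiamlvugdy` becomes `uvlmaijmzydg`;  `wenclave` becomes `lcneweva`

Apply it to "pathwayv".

whtapvya

Rule — reverse the string, then move the first 3 characters to the end (rotate left by 3).
For "pathwayv", step one produces "vyawhtap"; step two turns that into "whtapvya".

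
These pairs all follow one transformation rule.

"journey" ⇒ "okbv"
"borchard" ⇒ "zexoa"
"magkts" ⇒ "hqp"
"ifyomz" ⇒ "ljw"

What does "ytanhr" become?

keo

Looking at the pairs, the operation is to shift every letter 3 places backward in the alphabet (wrapping around), then delete the first 3 characters.
"ytanhr" → "keo".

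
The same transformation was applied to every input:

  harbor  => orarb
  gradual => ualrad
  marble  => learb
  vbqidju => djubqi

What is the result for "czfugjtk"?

The transformation: delete the first character, then move the first 3 characters to the end (rotate left by 3).
Starting from "czfugjtk": after the first operation, "zfugjtk"; after the second, "gjtkzfu".

gjtkzfu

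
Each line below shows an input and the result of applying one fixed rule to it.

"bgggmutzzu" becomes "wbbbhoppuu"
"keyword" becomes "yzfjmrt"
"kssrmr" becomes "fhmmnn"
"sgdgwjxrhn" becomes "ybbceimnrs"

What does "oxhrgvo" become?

The transformation: sort the characters into alphabetical order, then shift every letter 5 places backward in the alphabet (wrapping around).
On "oxhrgvo": the first step gives "ghoorvx", and the second then gives "bcjjmqs".

bcjjmqs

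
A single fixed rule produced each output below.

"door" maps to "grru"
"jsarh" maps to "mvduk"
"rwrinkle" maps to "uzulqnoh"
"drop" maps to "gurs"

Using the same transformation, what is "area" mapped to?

duhd

What's happening: shift every letter 3 places forward in the alphabet (wrapping around).
So "area" becomes "duhd".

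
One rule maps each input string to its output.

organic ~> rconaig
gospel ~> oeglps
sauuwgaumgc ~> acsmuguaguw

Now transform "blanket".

The pattern: swap each adjacent pair of characters (1↔2, 3↔4, ...), then take characters alternately from the front and the back (1st, last, 2nd, 2nd-last, ...).
Applying both steps to "blanket": "lbnaekt", then "ltbknea".

ltbknea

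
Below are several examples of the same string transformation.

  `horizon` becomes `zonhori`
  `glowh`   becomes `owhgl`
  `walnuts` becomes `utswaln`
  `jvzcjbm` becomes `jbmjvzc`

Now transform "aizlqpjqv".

In each case the input is transformed by: move the last 3 characters to the front (rotate right by 3).
Doing the same to "aizlqpjqv": "jqvaizlqp".

jqvaizlqp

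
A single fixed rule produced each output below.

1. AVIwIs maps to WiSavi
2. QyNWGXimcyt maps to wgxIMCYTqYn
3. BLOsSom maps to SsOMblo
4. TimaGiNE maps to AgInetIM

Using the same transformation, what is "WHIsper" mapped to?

SPERwhi

The pattern: move the first 3 characters to the end (rotate left by 3), then flip the case of every letter.
Applying that to "WHIsper" gives "SPERwhi".
(Check on "BLOsSom": → "sSomBLO" → "SsOMblo" ✓)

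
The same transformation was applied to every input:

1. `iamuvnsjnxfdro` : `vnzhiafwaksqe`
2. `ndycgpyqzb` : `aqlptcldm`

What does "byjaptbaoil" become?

The rule is to delete the last character, then shift every letter 13 places forward in the alphabet (wrapping around) — i.e. ROT13.
Starting from "byjaptbaoil": after the first operation, "byjaptbaoi"; after the second, "olwncgonbv".

olwncgonbv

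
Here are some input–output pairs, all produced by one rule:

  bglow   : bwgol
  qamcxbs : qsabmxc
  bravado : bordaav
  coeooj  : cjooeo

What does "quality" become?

The pattern: take characters alternately from the front and the back (1st, last, 2nd, 2nd-last, ...).
For "quality" the result is "qyutail".

qyutail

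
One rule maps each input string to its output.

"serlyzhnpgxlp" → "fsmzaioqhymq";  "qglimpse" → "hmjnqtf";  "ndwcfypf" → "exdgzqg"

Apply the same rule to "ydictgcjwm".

Looking at the pairs, the operation is to shift every letter 1 place forward in the alphabet (wrapping around), then delete the first character.
"ydictgcjwm" → "ejduhdkxn".
(Check on "ndwcfypf": → "oexdgzqg" → "exdgzqg" ✓)

ejduhdkxn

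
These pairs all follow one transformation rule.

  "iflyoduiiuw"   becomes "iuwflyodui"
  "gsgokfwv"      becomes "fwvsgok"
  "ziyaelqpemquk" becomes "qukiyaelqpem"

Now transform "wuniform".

ormunif

In each case the input is transformed by: delete the first character, then move the last 3 characters to the front (rotate right by 3).
"wuniform" → "uniform" → "ormunif".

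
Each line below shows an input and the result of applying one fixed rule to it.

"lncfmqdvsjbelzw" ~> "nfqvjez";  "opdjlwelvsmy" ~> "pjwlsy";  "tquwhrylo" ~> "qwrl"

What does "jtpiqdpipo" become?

What's happening: keep every other character starting from the second (positions 2nd, 4th, 6th, ...).
On "jtpiqdpipo" that produces "tidio".

tidio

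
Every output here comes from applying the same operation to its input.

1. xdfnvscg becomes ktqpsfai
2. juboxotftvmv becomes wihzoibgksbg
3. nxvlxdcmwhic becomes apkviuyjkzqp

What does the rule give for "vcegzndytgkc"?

Rule — take characters alternately from the front and the back (1st, last, 2nd, 2nd-last, ...), then shift every letter 13 places forward in the alphabet (wrapping around) — i.e. ROT13.
For "vcegzndytgkc", step one produces "vcckeggtzynd"; step two turns that into "ippxrttgmlaq".

ippxrttgmlaq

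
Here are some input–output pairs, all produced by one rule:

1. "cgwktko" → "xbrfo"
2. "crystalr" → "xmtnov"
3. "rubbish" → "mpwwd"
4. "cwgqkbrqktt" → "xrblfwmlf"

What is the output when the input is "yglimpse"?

tbgdhk

Rule — shift every letter 5 places backward in the alphabet (wrapping around), then delete the last 2 characters.
For "yglimpse", step one produces "tbgdhknz"; step two turns that into "tbgdhk".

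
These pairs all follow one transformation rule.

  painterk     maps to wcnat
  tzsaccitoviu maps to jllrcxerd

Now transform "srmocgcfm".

Each output is the input with this applied: shift every letter 9 places forward in the alphabet (wrapping around), then delete the first 3 characters.
Applying both steps to "srmocgcfm": "bavxlplov", then "xlplov".

xlplov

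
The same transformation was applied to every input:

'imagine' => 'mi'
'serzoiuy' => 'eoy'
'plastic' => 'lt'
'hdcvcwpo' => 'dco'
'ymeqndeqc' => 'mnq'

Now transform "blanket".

lk

Each output is the input with this applied: keep one character in every 3, starting at position 2 (positions 2nd, 5th, 8th, ...).
On "blanket" that produces "lk".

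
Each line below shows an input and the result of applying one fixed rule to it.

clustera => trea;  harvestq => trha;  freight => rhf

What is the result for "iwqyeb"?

Rule — sort the characters into reverse alphabetical order, then keep every other character starting from the second (positions 2nd, 4th, 6th, ...).
"iwqyeb" → "wib".

wib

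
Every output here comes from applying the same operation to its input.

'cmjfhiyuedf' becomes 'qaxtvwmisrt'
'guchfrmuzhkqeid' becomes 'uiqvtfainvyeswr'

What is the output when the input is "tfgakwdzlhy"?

htuoykrnzvm

The pattern: shift every letter 12 places backward in the alphabet (wrapping around).
"tfgakwdzlhy" → "htuoykrnzvm".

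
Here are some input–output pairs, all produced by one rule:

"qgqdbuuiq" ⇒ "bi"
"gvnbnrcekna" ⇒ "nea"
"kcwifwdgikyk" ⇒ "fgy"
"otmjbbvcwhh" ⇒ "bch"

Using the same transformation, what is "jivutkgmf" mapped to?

Rule — delete the first 2 characters, then keep one character in every 3, starting at position 3 (positions 3rd, 6th, 9th, ...).
On "jivutkgmf": the first step gives "vutkgmf", and the second then gives "tm".

tm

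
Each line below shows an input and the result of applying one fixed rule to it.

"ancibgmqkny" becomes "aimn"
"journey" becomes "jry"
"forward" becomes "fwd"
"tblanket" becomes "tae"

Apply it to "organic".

oac

Looking at the pairs, the operation is to keep one character in every 3, starting at position 1 (positions 1st, 4th, 7th, ...).
On "organic" that produces "oac".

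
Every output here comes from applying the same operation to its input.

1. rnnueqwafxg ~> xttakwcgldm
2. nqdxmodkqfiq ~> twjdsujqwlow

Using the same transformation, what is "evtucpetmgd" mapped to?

Each output is the input with this applied: shift every letter 6 places forward in the alphabet (wrapping around).
"evtucpetmgd" → "kbzaivkzsmj".

kbzaivkzsmj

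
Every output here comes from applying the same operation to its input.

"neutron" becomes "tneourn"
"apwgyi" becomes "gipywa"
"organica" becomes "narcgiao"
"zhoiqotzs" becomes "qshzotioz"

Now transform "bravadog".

The transformation: take characters alternately from the front and the back (1st, last, 2nd, 2nd-last, ...), then swap the first and last characters.
"bravadog" → "bgroadva" → "agroadvb".

agroadvb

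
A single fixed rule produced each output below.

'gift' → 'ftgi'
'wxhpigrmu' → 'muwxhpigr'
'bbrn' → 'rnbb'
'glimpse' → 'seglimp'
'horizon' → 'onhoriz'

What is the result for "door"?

ordo

Looking at the pairs, the operation is to move the last 2 characters to the front (rotate right by 2).
"door" → "ordo".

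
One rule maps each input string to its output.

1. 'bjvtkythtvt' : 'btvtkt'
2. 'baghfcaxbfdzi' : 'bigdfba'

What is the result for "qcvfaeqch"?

Rule — keep every other character starting from the first (positions 1st, 3rd, 5th, ...), then take characters alternately from the front and the back (1st, last, 2nd, 2nd-last, ...).
"qcvfaeqch" → "qvaqh" → "qhvqa".
(Check on "baghfcaxbfdzi": → "bgfabdi" → "bigdfba" ✓)

qhvqa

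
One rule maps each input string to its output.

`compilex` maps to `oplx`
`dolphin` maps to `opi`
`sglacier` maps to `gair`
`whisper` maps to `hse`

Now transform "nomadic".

Each output is the input with this applied: keep every other character starting from the second (positions 2nd, 4th, 6th, ...).
On "nomadic" that produces "oai".

oai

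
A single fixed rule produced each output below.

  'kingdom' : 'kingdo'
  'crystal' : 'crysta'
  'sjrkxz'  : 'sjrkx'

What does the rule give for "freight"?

freigh

Rule — delete the last character.
"freight" → "freigh".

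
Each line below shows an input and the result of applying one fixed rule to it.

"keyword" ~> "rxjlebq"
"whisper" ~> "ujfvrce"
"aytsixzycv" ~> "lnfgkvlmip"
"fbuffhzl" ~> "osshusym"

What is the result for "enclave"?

arypinr

The transformation: swap each adjacent pair of characters (1↔2, 3↔4, ...), then shift every letter 13 places forward in the alphabet (wrapping around) — i.e. ROT13.
Working it through for "enclave": intermediate "nelcvae", final "arypinr".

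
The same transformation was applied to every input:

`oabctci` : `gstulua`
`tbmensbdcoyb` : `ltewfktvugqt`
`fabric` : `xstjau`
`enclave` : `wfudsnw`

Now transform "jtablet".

blstdwl

Each output is the input with this applied: shift every letter 8 places backward in the alphabet (wrapping around).
On "jtablet" that produces "blstdwl".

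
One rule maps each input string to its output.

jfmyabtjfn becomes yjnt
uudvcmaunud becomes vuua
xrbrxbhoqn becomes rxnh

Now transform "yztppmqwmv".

pyvq

The pattern: keep one character in every 3, starting at position 1 (positions 1st, 4th, 7th, ...), then swap each adjacent pair of characters (1↔2, 3↔4, ...).
For "yztppmqwmv", step one produces "ypqv"; step two turns that into "pyvq".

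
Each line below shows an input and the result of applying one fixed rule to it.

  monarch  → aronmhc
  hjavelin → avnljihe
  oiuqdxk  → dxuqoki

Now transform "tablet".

attleb

What's happening: sort the characters into reverse alphabetical order, then move the last character to the front.
On "tablet": the first step gives "ttleba", and the second then gives "attleb".
(Check on "monarch": → "ronmhca" → "aronmhc" ✓)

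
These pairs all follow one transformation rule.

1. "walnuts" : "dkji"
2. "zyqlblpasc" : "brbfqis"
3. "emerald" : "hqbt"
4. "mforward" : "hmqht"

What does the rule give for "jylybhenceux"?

orxudsukn

Looking at the pairs, the operation is to shift every letter 10 places backward in the alphabet (wrapping around), then delete the first 3 characters.
Starting from "jylybhenceux": after the first operation, "zoborxudsukn"; after the second, "orxudsukn".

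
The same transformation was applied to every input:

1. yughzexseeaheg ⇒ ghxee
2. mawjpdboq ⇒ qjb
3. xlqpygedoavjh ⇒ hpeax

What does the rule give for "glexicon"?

nxo

Rule — swap the first and last characters, then keep one character in every 3, starting at position 1 (positions 1st, 4th, 7th, ...).
"glexicon" → "nlexicog" → "nxo".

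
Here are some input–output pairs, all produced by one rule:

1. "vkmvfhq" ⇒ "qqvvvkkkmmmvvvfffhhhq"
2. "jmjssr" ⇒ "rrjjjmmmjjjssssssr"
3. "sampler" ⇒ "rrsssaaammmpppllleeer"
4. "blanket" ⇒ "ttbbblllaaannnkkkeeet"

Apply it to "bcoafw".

wwbbbcccoooaaafffw

Looking at the pairs, the operation is to repeat every character 3 times, then move the last 2 characters to the front (rotate right by 2).
For "bcoafw" the result is "wwbbbcccoooaaafffw".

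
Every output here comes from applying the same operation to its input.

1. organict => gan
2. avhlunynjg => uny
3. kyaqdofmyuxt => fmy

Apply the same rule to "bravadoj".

What's happening: delete the last 3 characters, then keep only the last 3 characters.
Applying both steps to "bravadoj": "brava", then "ava".
(Check on "avhlunynjg": → "avhluny" → "uny" ✓)

ava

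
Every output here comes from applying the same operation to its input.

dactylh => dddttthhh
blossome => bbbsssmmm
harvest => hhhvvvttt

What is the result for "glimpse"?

gggmmmeee

Looking at the pairs, the operation is to keep one character in every 3, starting at position 1 (positions 1st, 4th, 7th, ...), then repeat every character 3 times.
"glimpse" → "gme" → "gggmmmeee".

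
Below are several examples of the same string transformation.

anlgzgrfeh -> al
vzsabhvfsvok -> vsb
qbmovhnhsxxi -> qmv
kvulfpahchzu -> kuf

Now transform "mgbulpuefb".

mb

The rule is to keep every other character starting from the first (positions 1st, 3rd, 5th, ...), then delete the last 3 characters.
Applying that to "mgbulpuefb" gives "mb".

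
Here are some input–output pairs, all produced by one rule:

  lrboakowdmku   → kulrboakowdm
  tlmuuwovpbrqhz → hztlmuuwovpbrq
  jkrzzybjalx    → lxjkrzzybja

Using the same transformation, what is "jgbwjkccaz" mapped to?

The transformation: move the last 2 characters to the front (rotate right by 2).
So "jgbwjkccaz" becomes "azjgbwjkcc".

azjgbwjkcc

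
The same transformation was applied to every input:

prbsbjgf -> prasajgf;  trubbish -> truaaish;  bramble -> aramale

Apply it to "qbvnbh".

qavnah

What's happening: replace every "b" with "a".
Applying that to "qbvnbh" gives "qavnah".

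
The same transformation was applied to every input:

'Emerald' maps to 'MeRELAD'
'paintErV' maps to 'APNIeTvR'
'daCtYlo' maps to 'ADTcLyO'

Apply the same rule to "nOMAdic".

In each case the input is transformed by: swap each adjacent pair of characters (1↔2, 3↔4, ...), then flip the case of every letter.
"nOMAdic" → "oNamIDC".
(Check on "paintErV": → "apniEtVr" → "APNIeTvR" ✓)

oNamIDC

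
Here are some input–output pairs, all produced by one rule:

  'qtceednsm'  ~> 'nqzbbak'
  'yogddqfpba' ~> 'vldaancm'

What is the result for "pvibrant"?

In each case the input is transformed by: shift every letter 3 places backward in the alphabet (wrapping around), then delete the last 2 characters.
For "pvibrant", step one produces "msfyoxkq"; step two turns that into "msfyox".

msfyox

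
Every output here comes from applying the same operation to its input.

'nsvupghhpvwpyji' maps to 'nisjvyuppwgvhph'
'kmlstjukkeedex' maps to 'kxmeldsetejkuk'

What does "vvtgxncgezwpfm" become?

What's happening: take characters alternately from the front and the back (1st, last, 2nd, 2nd-last, ...).
Applying that to "vvtgxncgezwpfm" gives "vmvftpgwxznecg".

vmvftpgwxznecg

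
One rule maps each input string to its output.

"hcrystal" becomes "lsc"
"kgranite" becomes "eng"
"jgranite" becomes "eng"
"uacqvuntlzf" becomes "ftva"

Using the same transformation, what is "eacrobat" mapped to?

toa

The pattern: keep one character in every 3, starting at position 2 (positions 2nd, 5th, 8th, ...), then reverse the string.
For "eacrobat" the result is "toa".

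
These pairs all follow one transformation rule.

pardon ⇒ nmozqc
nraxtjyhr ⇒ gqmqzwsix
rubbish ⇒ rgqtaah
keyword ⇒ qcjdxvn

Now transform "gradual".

The rule is to shift every letter 1 place backward in the alphabet (wrapping around), then move the last 2 characters to the front (rotate right by 2).
For "gradual" the result is "zkfqzct".

zkfqzct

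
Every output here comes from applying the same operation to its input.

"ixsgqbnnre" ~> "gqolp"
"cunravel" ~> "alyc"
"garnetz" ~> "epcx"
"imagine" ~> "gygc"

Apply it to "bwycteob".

zwrm

Rule — shift every letter 2 places backward in the alphabet (wrapping around), then keep every other character starting from the first (positions 1st, 3rd, 5th, ...).
Applying both steps to "bwycteob": "zuwarcmz", then "zwrm".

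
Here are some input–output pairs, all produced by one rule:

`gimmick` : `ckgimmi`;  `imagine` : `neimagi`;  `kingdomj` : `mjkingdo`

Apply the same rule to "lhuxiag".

aglhuxi

The pattern: move the last 2 characters to the front (rotate right by 2).
For "lhuxiag" the result is "aglhuxi".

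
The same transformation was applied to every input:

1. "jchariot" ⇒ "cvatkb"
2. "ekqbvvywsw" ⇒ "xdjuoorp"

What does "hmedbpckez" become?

afxwuivd

The transformation: shift every letter 7 places backward in the alphabet (wrapping around), then delete the last 2 characters.
Starting from "hmedbpckez": after the first operation, "afxwuivdxs"; after the second, "afxwuivd".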